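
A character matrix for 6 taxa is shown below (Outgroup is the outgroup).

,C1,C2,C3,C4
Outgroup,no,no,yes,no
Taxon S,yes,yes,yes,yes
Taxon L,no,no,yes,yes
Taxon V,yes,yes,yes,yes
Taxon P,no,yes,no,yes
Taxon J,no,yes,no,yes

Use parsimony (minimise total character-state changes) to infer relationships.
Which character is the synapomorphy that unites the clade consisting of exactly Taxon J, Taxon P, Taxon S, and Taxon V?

Character polarity is set by the outgroup: the derived state is whichever differs from the outgroup's state, so for C3 the derived state is 'no', and for the remaining characters it is 'yes'.
C1 (derived state 'yes') is shared by Taxon S and Taxon V — a synapomorphy uniting that clade.
C2 (derived state 'yes') is shared by Taxon J, Taxon P, Taxon S, and Taxon V — a synapomorphy uniting that clade.
Only Taxon J and Taxon P show the derived state 'no' for C3, supporting them as a clade.
All ingroup taxa share the derived state 'yes' for C4; it defines the ingroup but does not resolve relationships within it.
Most parsimonious ingroup topology: (((Taxon S,Taxon V),(Taxon P,Taxon J)),Taxon L).
The clade {Taxon J, Taxon P, Taxon S, Taxon V} is supported by C2: its derived state 'yes' occurs in exactly those taxa and in no other taxon (including the outgroup).

C2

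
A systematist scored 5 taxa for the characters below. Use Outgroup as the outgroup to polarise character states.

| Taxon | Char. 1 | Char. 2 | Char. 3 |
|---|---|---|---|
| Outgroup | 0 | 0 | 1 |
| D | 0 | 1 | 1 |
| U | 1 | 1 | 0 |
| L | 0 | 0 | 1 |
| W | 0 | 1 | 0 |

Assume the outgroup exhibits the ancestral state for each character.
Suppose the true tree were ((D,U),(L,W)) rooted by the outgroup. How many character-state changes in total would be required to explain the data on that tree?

Map each character onto ((D,U),(L,W)) (rooted by Outgroup) and count the minimum state changes it requires (Fitch parsimony):
Char. 1: 1; Char. 2: 2; Char. 3: 2.
Total tree length = 5.

5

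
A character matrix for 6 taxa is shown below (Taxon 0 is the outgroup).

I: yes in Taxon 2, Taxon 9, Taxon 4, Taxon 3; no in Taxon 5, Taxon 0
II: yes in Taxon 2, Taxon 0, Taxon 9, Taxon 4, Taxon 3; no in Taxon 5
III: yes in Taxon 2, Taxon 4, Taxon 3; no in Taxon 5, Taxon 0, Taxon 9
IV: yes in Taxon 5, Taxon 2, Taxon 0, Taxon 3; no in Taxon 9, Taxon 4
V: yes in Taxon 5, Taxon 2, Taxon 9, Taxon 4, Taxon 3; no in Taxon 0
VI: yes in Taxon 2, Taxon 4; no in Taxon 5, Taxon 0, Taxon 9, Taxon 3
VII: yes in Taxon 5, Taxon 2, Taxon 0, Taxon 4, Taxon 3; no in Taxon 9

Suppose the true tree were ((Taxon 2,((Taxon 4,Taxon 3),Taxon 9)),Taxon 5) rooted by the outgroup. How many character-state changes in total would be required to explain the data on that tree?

Map each character onto ((Taxon 2,((Taxon 4,Taxon 3),Taxon 9)),Taxon 5) (rooted by Taxon 0) and count the minimum state changes it requires (Fitch parsimony):
I: 1; II: 1; III: 2; IV: 2; V: 1; VI: 2; VII: 1.
Total tree length = 10.

10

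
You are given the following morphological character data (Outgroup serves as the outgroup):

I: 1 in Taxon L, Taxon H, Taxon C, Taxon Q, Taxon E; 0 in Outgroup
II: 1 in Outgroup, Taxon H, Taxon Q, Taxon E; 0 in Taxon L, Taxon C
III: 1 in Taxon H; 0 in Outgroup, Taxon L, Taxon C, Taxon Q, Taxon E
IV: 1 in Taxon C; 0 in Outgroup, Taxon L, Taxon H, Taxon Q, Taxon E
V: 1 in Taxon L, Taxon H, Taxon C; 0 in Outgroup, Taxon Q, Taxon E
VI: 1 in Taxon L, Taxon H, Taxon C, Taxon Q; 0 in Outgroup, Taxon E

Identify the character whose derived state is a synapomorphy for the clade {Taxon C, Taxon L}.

II

Character polarity is set by the outgroup: the derived state is whichever differs from the outgroup's state, so for II the derived state is '0', and for the remaining characters it is '1'.
All ingroup taxa share the derived state '1' for I; it defines the ingroup but does not resolve relationships within it.
Only Taxon C and Taxon L show the derived state '0' for II, supporting them as a clade.
III: derived state '1' in Taxon H only — an autapomorphy, so it tells us nothing about relationships among taxa.
IV (derived state '1') is unique to Taxon C (autapomorphy; uninformative for grouping).
V (derived state '1') is shared by Taxon C, Taxon H, and Taxon L — a synapomorphy uniting that clade.
Only Taxon C, Taxon H, Taxon L, and Taxon Q show the derived state '1' for VI, supporting them as a clade.
Most parsimonious ingroup topology: ((((Taxon L,Taxon C),Taxon H),Taxon Q),Taxon E).
The clade {Taxon C, Taxon L} is supported by II: its derived state '0' occurs in exactly those taxa and in no other taxon (including the outgroup).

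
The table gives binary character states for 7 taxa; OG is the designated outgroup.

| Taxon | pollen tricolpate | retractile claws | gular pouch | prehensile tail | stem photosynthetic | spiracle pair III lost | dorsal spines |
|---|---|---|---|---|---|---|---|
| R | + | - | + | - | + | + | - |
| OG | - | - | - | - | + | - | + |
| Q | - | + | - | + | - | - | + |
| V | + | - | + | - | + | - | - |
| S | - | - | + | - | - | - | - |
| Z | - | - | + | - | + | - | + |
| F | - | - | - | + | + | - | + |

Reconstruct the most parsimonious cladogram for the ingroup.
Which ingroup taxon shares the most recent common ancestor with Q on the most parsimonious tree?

F

Character polarity is set by the outgroup: the derived state is whichever differs from the outgroup's state, so for stem photosynthetic, dorsal spines the derived state is '-', and for the remaining characters it is '+'.
pollen tricolpate (derived state '+') is shared by R and V — a synapomorphy uniting that clade.
retractile claws (derived state '+') is unique to Q (autapomorphy; uninformative for grouping).
Only R, S, V, and Z show the derived state '+' for gular pouch, supporting them as a clade.
Only F and Q show the derived state '+' for prehensile tail, supporting them as a clade.
stem photosynthetic (state '-') occurs in Q and S but conflicts with the nesting implied by the other characters — most parsimoniously interpreted as homoplasy.
spiracle pair III lost: derived state '+' in R only — an autapomorphy, so it tells us nothing about relationships among taxa.
Only R, S, and V show the derived state '-' for dorsal spines, supporting them as a clade.
Most parsimonious ingroup topology: ((((V,R),S),Z),(Q,F)).
Q and F form a cherry on this tree, so they are sister taxa.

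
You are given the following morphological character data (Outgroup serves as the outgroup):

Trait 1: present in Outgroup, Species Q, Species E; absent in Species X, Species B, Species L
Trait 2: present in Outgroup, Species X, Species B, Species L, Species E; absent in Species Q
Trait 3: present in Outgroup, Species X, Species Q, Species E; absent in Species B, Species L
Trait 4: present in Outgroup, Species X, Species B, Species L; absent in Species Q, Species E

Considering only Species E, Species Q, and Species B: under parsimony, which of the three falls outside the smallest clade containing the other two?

The outgroup has state 'present' for every character, so 'absent' is the derived state throughout.
Only Species B, Species L, and Species X show the derived state 'absent' for Trait 1, supporting them as a clade.
Trait 2: derived state 'absent' in Species Q only — an autapomorphy, so it tells us nothing about relationships among taxa.
Trait 3: derived state 'absent' in Species B and Species L only — synapomorphy for {Species B, Species L}.
Trait 4 (derived state 'absent') is shared by Species E and Species Q — a synapomorphy uniting that clade.
Most parsimonious ingroup topology: ((Species X,(Species B,Species L)),(Species Q,Species E)).
Species E and Species Q share a more recent common ancestor with each other than either does with Species B, so Species B is the least closely related of the three.

Species B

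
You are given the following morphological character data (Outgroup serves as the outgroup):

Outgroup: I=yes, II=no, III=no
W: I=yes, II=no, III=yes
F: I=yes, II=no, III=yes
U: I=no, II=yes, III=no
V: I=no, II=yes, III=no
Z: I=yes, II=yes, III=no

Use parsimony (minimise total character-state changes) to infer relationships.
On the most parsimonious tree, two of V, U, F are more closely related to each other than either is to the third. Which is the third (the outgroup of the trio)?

Character polarity is set by the outgroup: the derived state is whichever differs from the outgroup's state, so for I the derived state is 'no', and for the remaining characters it is 'yes'.
I: derived state 'no' in U and V only — synapomorphy for {U, V}.
II: derived state 'yes' in U, V, and Z only — synapomorphy for {U, V, Z}.
III: derived state 'yes' in F and W only — synapomorphy for {F, W}.
Most parsimonious ingroup topology: ((W,F),((U,V),Z)).
U and V share a more recent common ancestor with each other than either does with F, so F is the least closely related of the three.

F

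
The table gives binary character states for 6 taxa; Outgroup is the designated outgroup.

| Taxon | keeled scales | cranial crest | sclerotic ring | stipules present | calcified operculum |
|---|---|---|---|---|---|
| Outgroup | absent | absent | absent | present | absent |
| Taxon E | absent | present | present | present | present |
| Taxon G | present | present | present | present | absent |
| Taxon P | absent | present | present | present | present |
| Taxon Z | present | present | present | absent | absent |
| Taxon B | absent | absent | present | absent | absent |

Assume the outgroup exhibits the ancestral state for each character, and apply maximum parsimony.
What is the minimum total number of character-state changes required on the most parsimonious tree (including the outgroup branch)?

6

Character polarity is set by the outgroup: the derived state is whichever differs from the outgroup's state, so for stipules present the derived state is 'absent', and for the remaining characters it is 'present'.
keeled scales: derived state 'present' in Taxon G and Taxon Z only — synapomorphy for {Taxon G, Taxon Z}.
cranial crest: derived state 'present' in Taxon E, Taxon G, Taxon P, and Taxon Z only — synapomorphy for {Taxon E, Taxon G, Taxon P, Taxon Z}.
sclerotic ring (derived state 'present') is shared by all ingroup taxa — unites the whole ingroup.
stipules present (state 'absent') occurs in Taxon B and Taxon Z but conflicts with the nesting implied by the other characters — most parsimoniously interpreted as homoplasy.
Only Taxon E and Taxon P show the derived state 'present' for calcified operculum, supporting them as a clade.
Most parsimonious ingroup topology: (((Taxon E,Taxon P),(Taxon G,Taxon Z)),Taxon B).
Changes per character on this tree: keeled scales: 1; cranial crest: 1; sclerotic ring: 1; stipules present: 2; calcified operculum: 1.
Total = 6.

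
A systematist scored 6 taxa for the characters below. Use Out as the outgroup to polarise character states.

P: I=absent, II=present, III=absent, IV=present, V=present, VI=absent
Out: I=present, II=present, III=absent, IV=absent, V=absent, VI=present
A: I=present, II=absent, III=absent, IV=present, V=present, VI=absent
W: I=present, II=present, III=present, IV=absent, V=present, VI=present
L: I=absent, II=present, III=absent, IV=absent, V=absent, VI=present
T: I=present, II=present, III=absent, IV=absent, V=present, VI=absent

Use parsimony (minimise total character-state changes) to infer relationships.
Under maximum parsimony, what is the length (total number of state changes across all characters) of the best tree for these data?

7

Character polarity is set by the outgroup: the derived state is whichever differs from the outgroup's state, so for I, II, VI the derived state is 'absent', and for the remaining characters it is 'present'.
I groups L and P, which is incompatible with the clades supported by the remaining characters; treating it as convergent (homoplasy) costs fewer steps than any alternative tree.
II (derived state 'absent') is unique to A (autapomorphy; uninformative for grouping).
III (derived state 'present') is unique to W (autapomorphy; uninformative for grouping).
IV (derived state 'present') is shared by A and P — a synapomorphy uniting that clade.
V: derived state 'present' in A, P, T, and W only — synapomorphy for {A, P, T, W}.
VI: derived state 'absent' in A, P, and T only — synapomorphy for {A, P, T}.
Most parsimonious ingroup topology: ((((A,P),T),W),L).
Changes per character on this tree: I: 2; II: 1; III: 1; IV: 1; V: 1; VI: 1.
Total = 7.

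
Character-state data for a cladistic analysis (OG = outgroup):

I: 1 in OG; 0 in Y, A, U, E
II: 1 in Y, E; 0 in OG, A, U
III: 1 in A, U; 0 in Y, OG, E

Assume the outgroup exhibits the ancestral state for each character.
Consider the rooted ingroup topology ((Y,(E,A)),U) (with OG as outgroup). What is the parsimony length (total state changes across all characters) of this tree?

Map each character onto ((Y,(E,A)),U) (rooted by OG) and count the minimum state changes it requires (Fitch parsimony):
I: 1; II: 2; III: 2.
Total tree length = 5.

5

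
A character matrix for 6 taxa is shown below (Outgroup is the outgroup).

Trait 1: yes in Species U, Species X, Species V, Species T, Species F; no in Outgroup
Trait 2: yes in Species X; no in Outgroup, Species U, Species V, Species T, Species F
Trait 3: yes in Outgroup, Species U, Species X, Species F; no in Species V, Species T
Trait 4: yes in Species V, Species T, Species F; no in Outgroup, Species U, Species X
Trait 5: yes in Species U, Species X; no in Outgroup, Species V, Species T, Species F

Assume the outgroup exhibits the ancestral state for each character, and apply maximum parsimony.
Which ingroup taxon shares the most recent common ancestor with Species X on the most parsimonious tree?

Species U

Character polarity is set by the outgroup: the derived state is whichever differs from the outgroup's state, so for Trait 3 the derived state is 'no', and for the remaining characters it is 'yes'.
Trait 1 (derived state 'yes') is shared by all ingroup taxa — unites the whole ingroup.
Trait 2: derived state 'yes' in Species X only — an autapomorphy, so it tells us nothing about relationships among taxa.
Trait 3 (derived state 'no') is shared by Species T and Species V — a synapomorphy uniting that clade.
Trait 4 (derived state 'yes') is shared by Species F, Species T, and Species V — a synapomorphy uniting that clade.
Only Species U and Species X show the derived state 'yes' for Trait 5, supporting them as a clade.
Most parsimonious ingroup topology: ((Species U,Species X),((Species V,Species T),Species F)).
Species X and Species U form a cherry on this tree, so they are sister taxa.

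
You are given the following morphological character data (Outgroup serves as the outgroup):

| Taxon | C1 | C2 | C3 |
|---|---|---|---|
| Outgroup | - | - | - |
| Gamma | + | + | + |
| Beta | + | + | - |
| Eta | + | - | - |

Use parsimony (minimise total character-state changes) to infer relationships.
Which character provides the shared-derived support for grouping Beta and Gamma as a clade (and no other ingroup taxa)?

The outgroup has state '-' for every character, so '+' is the derived state throughout.
All ingroup taxa share the derived state '+' for C1; it defines the ingroup but does not resolve relationships within it.
C2 (derived state '+') is shared by Beta and Gamma — a synapomorphy uniting that clade.
C3 (derived state '+') is unique to Gamma (autapomorphy; uninformative for grouping).
Most parsimonious ingroup topology: ((Gamma,Beta),Eta).
The clade {Beta, Gamma} is supported by C2: its derived state '+' occurs in exactly those taxa and in no other taxon (including the outgroup).

C2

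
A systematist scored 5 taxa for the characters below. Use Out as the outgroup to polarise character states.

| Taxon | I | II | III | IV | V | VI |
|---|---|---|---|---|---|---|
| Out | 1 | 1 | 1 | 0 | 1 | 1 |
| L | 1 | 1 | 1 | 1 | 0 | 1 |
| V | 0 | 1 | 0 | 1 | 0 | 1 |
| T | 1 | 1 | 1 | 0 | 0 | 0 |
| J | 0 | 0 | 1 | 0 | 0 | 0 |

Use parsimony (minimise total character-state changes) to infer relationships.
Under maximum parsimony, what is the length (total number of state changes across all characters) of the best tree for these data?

7

Character polarity is set by the outgroup: the derived state is whichever differs from the outgroup's state, so for I, II, III, V, VI the derived state is '0', and for the remaining characters it is '1'.
I groups J and V, which is incompatible with the clades supported by the remaining characters; treating it as convergent (homoplasy) costs fewer steps than any alternative tree.
II (derived state '0') is unique to J (autapomorphy; uninformative for grouping).
III: derived state '0' in V only — an autapomorphy, so it tells us nothing about relationships among taxa.
Only L and V show the derived state '1' for IV, supporting them as a clade.
V (derived state '0') is shared by all ingroup taxa — unites the whole ingroup.
VI (derived state '0') is shared by J and T — a synapomorphy uniting that clade.
Most parsimonious ingroup topology: ((L,V),(T,J)).
Changes per character on this tree: I: 2; II: 1; III: 1; IV: 1; V: 1; VI: 1.
Total = 7.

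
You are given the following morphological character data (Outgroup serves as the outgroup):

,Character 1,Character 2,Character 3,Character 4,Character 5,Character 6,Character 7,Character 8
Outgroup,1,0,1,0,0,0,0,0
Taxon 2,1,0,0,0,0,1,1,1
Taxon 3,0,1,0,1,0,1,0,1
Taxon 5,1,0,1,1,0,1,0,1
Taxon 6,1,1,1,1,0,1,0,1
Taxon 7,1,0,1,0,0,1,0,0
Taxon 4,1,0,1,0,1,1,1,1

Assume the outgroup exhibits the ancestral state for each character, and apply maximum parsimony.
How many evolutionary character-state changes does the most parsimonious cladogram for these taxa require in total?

Character polarity is set by the outgroup: the derived state is whichever differs from the outgroup's state, so for Character 1, Character 3 the derived state is '0', and for the remaining characters it is '1'.
Character 1 (derived state '0') is unique to Taxon 3 (autapomorphy; uninformative for grouping).
Character 2 (derived state '1') is shared by Taxon 3 and Taxon 6 — a synapomorphy uniting that clade.
Character 3 (state '0') occurs in Taxon 2 and Taxon 3 but conflicts with the nesting implied by the other characters — most parsimoniously interpreted as homoplasy.
Character 4 (derived state '1') is shared by Taxon 3, Taxon 5, and Taxon 6 — a synapomorphy uniting that clade.
Character 5 (derived state '1') is unique to Taxon 4 (autapomorphy; uninformative for grouping).
Character 6 (derived state '1') is shared by all ingroup taxa — unites the whole ingroup.
Character 7: derived state '1' in Taxon 2 and Taxon 4 only — synapomorphy for {Taxon 2, Taxon 4}.
Character 8 (derived state '1') is shared by Taxon 2, Taxon 3, Taxon 4, Taxon 5, and Taxon 6 — a synapomorphy uniting that clade.
Most parsimonious ingroup topology: (((Taxon 5,(Taxon 6,Taxon 3)),(Taxon 2,Taxon 4)),Taxon 7).
Changes per character on this tree: Character 1: 1; Character 2: 1; Character 3: 2; Character 4: 1; Character 5: 1; Character 6: 1; Character 7: 1; Character 8: 1.
Total = 9.

9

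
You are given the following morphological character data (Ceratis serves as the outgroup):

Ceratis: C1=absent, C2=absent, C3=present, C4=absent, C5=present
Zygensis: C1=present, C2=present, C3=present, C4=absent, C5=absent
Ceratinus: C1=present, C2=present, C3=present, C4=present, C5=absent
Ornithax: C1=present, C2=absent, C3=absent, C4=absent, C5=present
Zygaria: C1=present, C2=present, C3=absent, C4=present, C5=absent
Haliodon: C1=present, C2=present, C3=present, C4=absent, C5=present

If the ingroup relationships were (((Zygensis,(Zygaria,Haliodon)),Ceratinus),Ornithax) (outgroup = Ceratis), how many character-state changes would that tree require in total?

Map each character onto (((Zygensis,(Zygaria,Haliodon)),Ceratinus),Ornithax) (rooted by Ceratis) and count the minimum state changes it requires (Fitch parsimony):
C1: 1; C2: 1; C3: 2; C4: 2; C5: 2.
Total tree length = 8.

8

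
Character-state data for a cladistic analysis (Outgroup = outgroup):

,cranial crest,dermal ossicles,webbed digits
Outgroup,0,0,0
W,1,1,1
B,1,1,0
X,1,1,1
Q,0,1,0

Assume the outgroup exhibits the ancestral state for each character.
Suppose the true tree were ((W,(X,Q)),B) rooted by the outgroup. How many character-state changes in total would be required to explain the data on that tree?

5

Map each character onto ((W,(X,Q)),B) (rooted by Outgroup) and count the minimum state changes it requires (Fitch parsimony):
cranial crest: 2; dermal ossicles: 1; webbed digits: 2.
Total tree length = 5.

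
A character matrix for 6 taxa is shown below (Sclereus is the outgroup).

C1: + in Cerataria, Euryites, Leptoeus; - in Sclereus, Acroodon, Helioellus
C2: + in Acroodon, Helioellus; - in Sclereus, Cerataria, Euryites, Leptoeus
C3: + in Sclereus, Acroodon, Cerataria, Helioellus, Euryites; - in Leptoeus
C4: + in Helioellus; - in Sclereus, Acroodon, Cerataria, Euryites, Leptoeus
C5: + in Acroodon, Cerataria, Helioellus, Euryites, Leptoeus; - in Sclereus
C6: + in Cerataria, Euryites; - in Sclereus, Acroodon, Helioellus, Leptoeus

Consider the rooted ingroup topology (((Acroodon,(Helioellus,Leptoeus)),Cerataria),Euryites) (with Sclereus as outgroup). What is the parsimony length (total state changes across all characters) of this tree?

10

Map each character onto (((Acroodon,(Helioellus,Leptoeus)),Cerataria),Euryites) (rooted by Sclereus) and count the minimum state changes it requires (Fitch parsimony):
C1: 3; C2: 2; C3: 1; C4: 1; C5: 1; C6: 2.
Total tree length = 10.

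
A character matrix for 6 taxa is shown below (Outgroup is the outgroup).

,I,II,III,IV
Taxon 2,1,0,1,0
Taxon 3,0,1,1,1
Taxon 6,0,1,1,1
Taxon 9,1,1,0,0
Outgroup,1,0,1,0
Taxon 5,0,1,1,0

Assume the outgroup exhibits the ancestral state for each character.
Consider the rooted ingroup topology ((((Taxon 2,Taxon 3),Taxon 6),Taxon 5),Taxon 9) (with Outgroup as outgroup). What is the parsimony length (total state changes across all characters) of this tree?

7

Map each character onto ((((Taxon 2,Taxon 3),Taxon 6),Taxon 5),Taxon 9) (rooted by Outgroup) and count the minimum state changes it requires (Fitch parsimony):
I: 2; II: 2; III: 1; IV: 2.
Total tree length = 7.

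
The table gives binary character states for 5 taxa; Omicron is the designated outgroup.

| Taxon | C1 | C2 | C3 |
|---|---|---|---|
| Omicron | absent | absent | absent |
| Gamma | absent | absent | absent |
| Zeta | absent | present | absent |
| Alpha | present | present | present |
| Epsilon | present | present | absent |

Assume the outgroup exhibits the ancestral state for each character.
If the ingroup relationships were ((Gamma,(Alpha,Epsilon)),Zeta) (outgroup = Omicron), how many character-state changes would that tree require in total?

Map each character onto ((Gamma,(Alpha,Epsilon)),Zeta) (rooted by Omicron) and count the minimum state changes it requires (Fitch parsimony):
C1: 1; C2: 2; C3: 1.
Total tree length = 4.

4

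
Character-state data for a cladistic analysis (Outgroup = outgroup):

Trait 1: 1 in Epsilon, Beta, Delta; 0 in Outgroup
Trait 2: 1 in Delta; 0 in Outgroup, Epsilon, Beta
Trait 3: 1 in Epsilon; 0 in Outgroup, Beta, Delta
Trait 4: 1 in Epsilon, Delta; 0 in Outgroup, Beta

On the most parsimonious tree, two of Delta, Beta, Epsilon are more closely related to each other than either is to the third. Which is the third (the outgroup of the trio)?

Beta

The outgroup has state '0' for every character, so '1' is the derived state throughout.
All ingroup taxa share the derived state '1' for Trait 1; it defines the ingroup but does not resolve relationships within it.
Trait 2: derived state '1' in Delta only — an autapomorphy, so it tells us nothing about relationships among taxa.
Trait 3: derived state '1' in Epsilon only — an autapomorphy, so it tells us nothing about relationships among taxa.
Only Delta and Epsilon show the derived state '1' for Trait 4, supporting them as a clade.
Most parsimonious ingroup topology: ((Epsilon,Delta),Beta).
Delta and Epsilon share a more recent common ancestor with each other than either does with Beta, so Beta is the least closely related of the three.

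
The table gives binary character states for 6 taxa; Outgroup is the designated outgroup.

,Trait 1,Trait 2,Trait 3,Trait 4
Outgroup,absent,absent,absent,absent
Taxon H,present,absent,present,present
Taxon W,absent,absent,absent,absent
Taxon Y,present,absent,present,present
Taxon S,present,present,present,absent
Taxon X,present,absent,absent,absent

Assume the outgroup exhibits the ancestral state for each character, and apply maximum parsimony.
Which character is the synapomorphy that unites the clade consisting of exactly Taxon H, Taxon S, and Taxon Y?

The outgroup has state 'absent' for every character, so 'present' is the derived state throughout.
Only Taxon H, Taxon S, Taxon X, and Taxon Y show the derived state 'present' for Trait 1, supporting them as a clade.
Trait 2 (derived state 'present') is unique to Taxon S (autapomorphy; uninformative for grouping).
Only Taxon H, Taxon S, and Taxon Y show the derived state 'present' for Trait 3, supporting them as a clade.
Trait 4 (derived state 'present') is shared by Taxon H and Taxon Y — a synapomorphy uniting that clade.
Most parsimonious ingroup topology: ((((Taxon H,Taxon Y),Taxon S),Taxon X),Taxon W).
The clade {Taxon H, Taxon S, Taxon Y} is supported by Trait 3: its derived state 'present' occurs in exactly those taxa and in no other taxon (including the outgroup).

Trait 3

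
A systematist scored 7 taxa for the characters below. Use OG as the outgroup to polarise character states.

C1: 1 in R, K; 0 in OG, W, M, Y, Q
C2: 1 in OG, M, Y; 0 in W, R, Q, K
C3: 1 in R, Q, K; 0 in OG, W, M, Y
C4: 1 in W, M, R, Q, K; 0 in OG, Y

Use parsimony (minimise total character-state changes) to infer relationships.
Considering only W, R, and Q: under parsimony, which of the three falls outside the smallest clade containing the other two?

Character polarity is set by the outgroup: the derived state is whichever differs from the outgroup's state, so for C2 the derived state is '0', and for the remaining characters it is '1'.
C1 (derived state '1') is shared by K and R — a synapomorphy uniting that clade.
C2: derived state '0' in K, Q, R, and W only — synapomorphy for {K, Q, R, W}.
Only K, Q, and R show the derived state '1' for C3, supporting them as a clade.
C4: derived state '1' in K, M, Q, R, and W only — synapomorphy for {K, M, Q, R, W}.
Most parsimonious ingroup topology: (((W,((R,K),Q)),M),Y).
R and Q share a more recent common ancestor with each other than either does with W, so W is the least closely related of the three.

W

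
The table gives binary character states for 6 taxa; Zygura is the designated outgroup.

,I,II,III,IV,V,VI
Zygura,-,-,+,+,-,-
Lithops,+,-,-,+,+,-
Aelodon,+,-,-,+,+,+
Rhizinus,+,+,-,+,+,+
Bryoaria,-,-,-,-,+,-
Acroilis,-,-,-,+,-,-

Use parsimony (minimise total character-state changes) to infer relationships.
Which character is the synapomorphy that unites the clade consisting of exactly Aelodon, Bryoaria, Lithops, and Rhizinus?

V

Character polarity is set by the outgroup: the derived state is whichever differs from the outgroup's state, so for III, IV the derived state is '-', and for the remaining characters it is '+'.
Only Aelodon, Lithops, and Rhizinus show the derived state '+' for I, supporting them as a clade.
II: derived state '+' in Rhizinus only — an autapomorphy, so it tells us nothing about relationships among taxa.
All ingroup taxa share the derived state '-' for III; it defines the ingroup but does not resolve relationships within it.
IV: derived state '-' in Bryoaria only — an autapomorphy, so it tells us nothing about relationships among taxa.
Only Aelodon, Bryoaria, Lithops, and Rhizinus show the derived state '+' for V, supporting them as a clade.
VI (derived state '+') is shared by Aelodon and Rhizinus — a synapomorphy uniting that clade.
Most parsimonious ingroup topology: (((Lithops,(Aelodon,Rhizinus)),Bryoaria),Acroilis).
The clade {Aelodon, Bryoaria, Lithops, Rhizinus} is supported by V: its derived state '+' occurs in exactly those taxa and in no other taxon (including the outgroup).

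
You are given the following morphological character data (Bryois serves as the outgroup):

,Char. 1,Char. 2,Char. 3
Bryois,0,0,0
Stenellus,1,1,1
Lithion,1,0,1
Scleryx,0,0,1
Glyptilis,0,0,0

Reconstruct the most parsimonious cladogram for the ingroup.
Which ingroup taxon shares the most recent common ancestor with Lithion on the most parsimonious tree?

The outgroup has state '0' for every character, so '1' is the derived state throughout.
Char. 1: derived state '1' in Lithion and Stenellus only — synapomorphy for {Lithion, Stenellus}.
Char. 2 (derived state '1') is unique to Stenellus (autapomorphy; uninformative for grouping).
Char. 3 (derived state '1') is shared by Lithion, Scleryx, and Stenellus — a synapomorphy uniting that clade.
Most parsimonious ingroup topology: (((Stenellus,Lithion),Scleryx),Glyptilis).
Lithion and Stenellus form a cherry on this tree, so they are sister taxa.

Stenellus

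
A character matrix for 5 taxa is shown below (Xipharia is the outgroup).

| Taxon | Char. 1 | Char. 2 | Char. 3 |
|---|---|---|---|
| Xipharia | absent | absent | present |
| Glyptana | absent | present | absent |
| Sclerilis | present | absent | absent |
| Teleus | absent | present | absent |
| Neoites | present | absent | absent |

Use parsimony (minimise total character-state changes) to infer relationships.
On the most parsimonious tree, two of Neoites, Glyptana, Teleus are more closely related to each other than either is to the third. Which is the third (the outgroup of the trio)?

Character polarity is set by the outgroup: the derived state is whichever differs from the outgroup's state, so for Char. 3 the derived state is 'absent', and for the remaining characters it is 'present'.
Char. 1: derived state 'present' in Neoites and Sclerilis only — synapomorphy for {Neoites, Sclerilis}.
Only Glyptana and Teleus show the derived state 'present' for Char. 2, supporting them as a clade.
Char. 3 (derived state 'absent') is shared by all ingroup taxa — unites the whole ingroup.
Most parsimonious ingroup topology: ((Glyptana,Teleus),(Sclerilis,Neoites)).
Glyptana and Teleus share a more recent common ancestor with each other than either does with Neoites, so Neoites is the least closely related of the three.

Neoites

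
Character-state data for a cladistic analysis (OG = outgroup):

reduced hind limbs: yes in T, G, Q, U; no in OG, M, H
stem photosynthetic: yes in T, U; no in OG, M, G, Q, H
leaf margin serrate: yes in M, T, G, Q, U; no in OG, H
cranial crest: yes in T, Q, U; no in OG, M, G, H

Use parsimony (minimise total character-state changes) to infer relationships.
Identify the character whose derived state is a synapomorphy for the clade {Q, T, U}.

cranial crest

The outgroup has state 'no' for every character, so 'yes' is the derived state throughout.
Only G, Q, T, and U show the derived state 'yes' for reduced hind limbs, supporting them as a clade.
Only T and U show the derived state 'yes' for stem photosynthetic, supporting them as a clade.
Only G, M, Q, T, and U show the derived state 'yes' for leaf margin serrate, supporting them as a clade.
Only Q, T, and U show the derived state 'yes' for cranial crest, supporting them as a clade.
Most parsimonious ingroup topology: ((M,(((T,U),Q),G)),H).
The clade {Q, T, U} is supported by cranial crest: its derived state 'yes' occurs in exactly those taxa and in no other taxon (including the outgroup).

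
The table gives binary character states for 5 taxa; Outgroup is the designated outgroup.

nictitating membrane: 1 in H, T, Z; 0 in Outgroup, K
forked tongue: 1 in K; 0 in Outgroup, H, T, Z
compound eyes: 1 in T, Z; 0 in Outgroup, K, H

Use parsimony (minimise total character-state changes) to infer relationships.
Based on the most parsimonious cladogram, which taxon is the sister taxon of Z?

T

The outgroup has state '0' for every character, so '1' is the derived state throughout.
nictitating membrane: derived state '1' in H, T, and Z only — synapomorphy for {H, T, Z}.
forked tongue: derived state '1' in K only — an autapomorphy, so it tells us nothing about relationships among taxa.
Only T and Z show the derived state '1' for compound eyes, supporting them as a clade.
Most parsimonious ingroup topology: (K,(H,(T,Z))).
Z and T form a cherry on this tree, so they are sister taxa.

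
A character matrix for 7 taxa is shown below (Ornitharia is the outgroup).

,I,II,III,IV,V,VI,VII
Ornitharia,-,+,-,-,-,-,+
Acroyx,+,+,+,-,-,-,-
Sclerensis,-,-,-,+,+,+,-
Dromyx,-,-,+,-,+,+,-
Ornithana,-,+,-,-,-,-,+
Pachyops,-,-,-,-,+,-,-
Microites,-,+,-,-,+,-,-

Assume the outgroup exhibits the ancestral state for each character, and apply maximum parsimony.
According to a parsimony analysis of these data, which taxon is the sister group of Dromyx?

Character polarity is set by the outgroup: the derived state is whichever differs from the outgroup's state, so for II, VII the derived state is '-', and for the remaining characters it is '+'.
I: derived state '+' in Acroyx only — an autapomorphy, so it tells us nothing about relationships among taxa.
Only Dromyx, Pachyops, and Sclerensis show the derived state '-' for II, supporting them as a clade.
III (state '+') occurs in Acroyx and Dromyx but conflicts with the nesting implied by the other characters — most parsimoniously interpreted as homoplasy.
IV (derived state '+') is unique to Sclerensis (autapomorphy; uninformative for grouping).
V (derived state '+') is shared by Dromyx, Microites, Pachyops, and Sclerensis — a synapomorphy uniting that clade.
Only Dromyx and Sclerensis show the derived state '+' for VI, supporting them as a clade.
VII: derived state '-' in Acroyx, Dromyx, Microites, Pachyops, and Sclerensis only — synapomorphy for {Acroyx, Dromyx, Microites, Pachyops, Sclerensis}.
Most parsimonious ingroup topology: ((Acroyx,(((Sclerensis,Dromyx),Pachyops),Microites)),Ornithana).
Dromyx and Sclerensis form a cherry on this tree, so they are sister taxa.

Sclerensis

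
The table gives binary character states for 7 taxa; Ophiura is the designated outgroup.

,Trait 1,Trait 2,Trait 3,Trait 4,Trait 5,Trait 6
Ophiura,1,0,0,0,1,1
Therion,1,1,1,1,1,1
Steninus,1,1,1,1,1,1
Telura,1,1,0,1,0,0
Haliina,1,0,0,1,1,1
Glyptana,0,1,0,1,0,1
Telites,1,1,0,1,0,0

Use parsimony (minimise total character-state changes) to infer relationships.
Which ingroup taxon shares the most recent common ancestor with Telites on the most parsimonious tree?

Telura

Character polarity is set by the outgroup: the derived state is whichever differs from the outgroup's state, so for Trait 1, Trait 5, Trait 6 the derived state is '0', and for the remaining characters it is '1'.
Trait 1 (derived state '0') is unique to Glyptana (autapomorphy; uninformative for grouping).
Only Glyptana, Steninus, Telites, Telura, and Therion show the derived state '1' for Trait 2, supporting them as a clade.
Trait 3 (derived state '1') is shared by Steninus and Therion — a synapomorphy uniting that clade.
Trait 4 (derived state '1') is shared by all ingroup taxa — unites the whole ingroup.
Trait 5 (derived state '0') is shared by Glyptana, Telites, and Telura — a synapomorphy uniting that clade.
Trait 6 (derived state '0') is shared by Telites and Telura — a synapomorphy uniting that clade.
Most parsimonious ingroup topology: (((Therion,Steninus),((Telura,Telites),Glyptana)),Haliina).
Telites and Telura form a cherry on this tree, so they are sister taxa.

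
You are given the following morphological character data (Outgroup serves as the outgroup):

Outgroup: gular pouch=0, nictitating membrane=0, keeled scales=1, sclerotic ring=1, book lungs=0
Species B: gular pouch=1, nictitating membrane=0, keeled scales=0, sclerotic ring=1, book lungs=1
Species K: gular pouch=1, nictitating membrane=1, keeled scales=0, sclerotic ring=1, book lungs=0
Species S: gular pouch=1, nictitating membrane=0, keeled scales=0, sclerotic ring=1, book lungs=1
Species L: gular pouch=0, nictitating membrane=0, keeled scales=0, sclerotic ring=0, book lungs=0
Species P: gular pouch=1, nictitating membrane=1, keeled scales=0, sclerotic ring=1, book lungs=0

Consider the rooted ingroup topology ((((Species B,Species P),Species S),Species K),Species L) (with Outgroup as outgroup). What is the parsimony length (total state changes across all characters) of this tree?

7

Map each character onto ((((Species B,Species P),Species S),Species K),Species L) (rooted by Outgroup) and count the minimum state changes it requires (Fitch parsimony):
gular pouch: 1; nictitating membrane: 2; keeled scales: 1; sclerotic ring: 1; book lungs: 2.
Total tree length = 7.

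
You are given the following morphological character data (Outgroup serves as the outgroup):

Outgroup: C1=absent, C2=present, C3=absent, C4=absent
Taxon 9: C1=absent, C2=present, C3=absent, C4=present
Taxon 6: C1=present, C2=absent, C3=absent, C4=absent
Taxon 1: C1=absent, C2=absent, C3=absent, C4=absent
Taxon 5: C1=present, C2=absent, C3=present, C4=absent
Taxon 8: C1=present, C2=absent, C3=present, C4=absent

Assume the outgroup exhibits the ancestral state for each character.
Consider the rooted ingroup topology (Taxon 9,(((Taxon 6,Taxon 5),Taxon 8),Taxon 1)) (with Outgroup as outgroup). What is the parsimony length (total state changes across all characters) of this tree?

5

Map each character onto (Taxon 9,(((Taxon 6,Taxon 5),Taxon 8),Taxon 1)) (rooted by Outgroup) and count the minimum state changes it requires (Fitch parsimony):
C1: 1; C2: 1; C3: 2; C4: 1.
Total tree length = 5.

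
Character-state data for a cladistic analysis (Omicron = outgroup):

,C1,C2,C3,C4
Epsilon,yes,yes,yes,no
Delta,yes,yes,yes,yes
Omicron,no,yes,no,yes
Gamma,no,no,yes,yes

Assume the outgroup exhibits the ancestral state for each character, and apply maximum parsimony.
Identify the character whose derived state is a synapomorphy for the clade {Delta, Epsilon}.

Character polarity is set by the outgroup: the derived state is whichever differs from the outgroup's state, so for C2, C4 the derived state is 'no', and for the remaining characters it is 'yes'.
C1 (derived state 'yes') is shared by Delta and Epsilon — a synapomorphy uniting that clade.
C2 (derived state 'no') is unique to Gamma (autapomorphy; uninformative for grouping).
All ingroup taxa share the derived state 'yes' for C3; it defines the ingroup but does not resolve relationships within it.
C4: derived state 'no' in Epsilon only — an autapomorphy, so it tells us nothing about relationships among taxa.
Most parsimonious ingroup topology: (Gamma,(Delta,Epsilon)).
The clade {Delta, Epsilon} is supported by C1: its derived state 'yes' occurs in exactly those taxa and in no other taxon (including the outgroup).

C1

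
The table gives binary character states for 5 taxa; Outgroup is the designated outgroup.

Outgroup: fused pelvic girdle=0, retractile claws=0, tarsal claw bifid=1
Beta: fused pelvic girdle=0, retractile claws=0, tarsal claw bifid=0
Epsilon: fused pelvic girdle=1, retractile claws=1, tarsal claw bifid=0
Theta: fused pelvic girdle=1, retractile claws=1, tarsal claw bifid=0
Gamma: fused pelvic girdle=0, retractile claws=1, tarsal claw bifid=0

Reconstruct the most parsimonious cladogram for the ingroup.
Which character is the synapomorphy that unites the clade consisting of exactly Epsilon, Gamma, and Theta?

retractile claws

Character polarity is set by the outgroup: the derived state is whichever differs from the outgroup's state, so for tarsal claw bifid the derived state is '0', and for the remaining characters it is '1'.
fused pelvic girdle: derived state '1' in Epsilon and Theta only — synapomorphy for {Epsilon, Theta}.
retractile claws (derived state '1') is shared by Epsilon, Gamma, and Theta — a synapomorphy uniting that clade.
tarsal claw bifid (derived state '0') is shared by all ingroup taxa — unites the whole ingroup.
Most parsimonious ingroup topology: (Beta,((Epsilon,Theta),Gamma)).
The clade {Epsilon, Gamma, Theta} is supported by retractile claws: its derived state '1' occurs in exactly those taxa and in no other taxon (including the outgroup).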